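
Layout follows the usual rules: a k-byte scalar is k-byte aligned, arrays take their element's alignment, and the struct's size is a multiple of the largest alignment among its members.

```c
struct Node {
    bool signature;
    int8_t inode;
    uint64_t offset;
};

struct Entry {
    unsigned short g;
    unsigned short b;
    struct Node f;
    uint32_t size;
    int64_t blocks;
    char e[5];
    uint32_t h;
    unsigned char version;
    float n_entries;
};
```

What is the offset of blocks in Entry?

Node: 0..1  signature  (1B, 1-aligned); 1..2  inode  (1B, 1-aligned); 2..8  -- padding (6B); 8..16  offset  (8B, 8-aligned); sizeof = 16, alignof = 8
0..2  g  (2B, 2-aligned)
2..4  b  (2B, 2-aligned)
4..8  -- padding (4B)
8..24  f  (16B, 8-aligned)
24..28  size  (4B, 4-aligned)
28..32  -- padding (4B)
32..40  blocks  (8B, 8-aligned)

32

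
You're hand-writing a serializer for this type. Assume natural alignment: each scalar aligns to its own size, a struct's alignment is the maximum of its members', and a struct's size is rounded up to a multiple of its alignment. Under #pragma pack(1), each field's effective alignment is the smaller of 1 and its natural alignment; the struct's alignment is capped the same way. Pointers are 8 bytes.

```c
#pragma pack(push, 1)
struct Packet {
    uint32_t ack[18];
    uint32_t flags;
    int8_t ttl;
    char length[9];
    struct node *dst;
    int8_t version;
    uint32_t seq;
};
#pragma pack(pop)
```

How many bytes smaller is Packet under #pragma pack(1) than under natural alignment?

natural layout:
  @0: ack [72B, align 4] → 72
  @72: flags [4B, align 4] → 76
  @76: ttl [1B, align 1] → 77
  @77: length [9B, align 1] → 86
  +2 pad (align 8)
  @88: dst [8B, align 8] → 96
  @96: version [1B, align 1] → 97
  +3 pad (align 4)
  @100: seq [4B, align 4] → 104
  size 104, align 8
packed(1) layout:
  @0: ack [72B, align 1] → 72
  @72: flags [4B, align 1] → 76
  @76: ttl [1B, align 1] → 77
  @77: length [9B, align 1] → 86
  @86: dst [8B, align 1] → 94
  @94: version [1B, align 1] → 95
  @95: seq [4B, align 1] → 99
  size 99, align 1
104 − 99 = 5

5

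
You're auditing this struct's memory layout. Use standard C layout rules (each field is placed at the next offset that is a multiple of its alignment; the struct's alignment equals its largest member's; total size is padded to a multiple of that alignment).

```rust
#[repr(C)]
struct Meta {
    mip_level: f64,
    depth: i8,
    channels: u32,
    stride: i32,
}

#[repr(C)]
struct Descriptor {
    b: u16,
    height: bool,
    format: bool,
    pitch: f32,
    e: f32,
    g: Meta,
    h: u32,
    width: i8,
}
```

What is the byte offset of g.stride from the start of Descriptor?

32

Meta: @0: mip_level [8B, align 8] → 8; @8: depth [1B, align 1] → 9; +3 pad (align 4); @12: channels [4B, align 4] → 16; @16: stride [4B, align 4] → 20; +4 tail pad (align 8); size 24, align 8
@0: b [2B, align 2] → 2
@2: height [1B, align 1] → 3
@3: format [1B, align 1] → 4
@4: pitch [4B, align 4] → 8
@8: e [4B, align 4] → 12
+4 pad (align 8)
@16: g [24B, align 8] → 40
within Meta: stride at 16
16 + 16 = 32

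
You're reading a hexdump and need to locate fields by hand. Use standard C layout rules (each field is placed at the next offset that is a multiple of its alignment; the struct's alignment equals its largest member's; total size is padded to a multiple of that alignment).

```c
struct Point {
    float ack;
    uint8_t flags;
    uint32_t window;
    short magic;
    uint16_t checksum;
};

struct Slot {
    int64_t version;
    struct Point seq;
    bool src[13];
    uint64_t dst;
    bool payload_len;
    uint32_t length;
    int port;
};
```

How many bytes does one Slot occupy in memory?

64 bytes

Point: @0: ack [4B, align 4] → 4; @4: flags [1B, align 1] → 5; +3 pad (align 4); @8: window [4B, align 4] → 12; @12: magic [2B, align 2] → 14; @14: checksum [2B, align 2] → 16; size 16, align 4
@0: version [8B, align 8] → 8
@8: seq [16B, align 4] → 24
@24: src [13B, align 1] → 37
+3 pad (align 8)
@40: dst [8B, align 8] → 48
@48: payload_len [1B, align 1] → 49
+3 pad (align 4)
@52: length [4B, align 4] → 56
@56: port [4B, align 4] → 60
+4 tail pad (align 8)
size 64, align 8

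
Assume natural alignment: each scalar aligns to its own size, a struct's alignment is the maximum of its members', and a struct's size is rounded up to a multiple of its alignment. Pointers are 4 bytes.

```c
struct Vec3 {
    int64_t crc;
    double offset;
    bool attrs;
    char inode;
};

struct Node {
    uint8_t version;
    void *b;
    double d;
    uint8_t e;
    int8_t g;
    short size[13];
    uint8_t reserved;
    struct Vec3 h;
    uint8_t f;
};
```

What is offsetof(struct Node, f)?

72

Vec3: 0..8  crc  (8B, 8-aligned); 8..16  offset  (8B, 8-aligned); 16..17  attrs  (1B, 1-aligned); 17..18  inode  (1B, 1-aligned); 18..24  -- tail padding (6B); sizeof = 24, alignof = 8
0..1  version  (1B, 1-aligned)
1..4  -- padding (3B)
4..8  b  (4B, 4-aligned)
8..16  d  (8B, 8-aligned)
16..17  e  (1B, 1-aligned)
17..18  g  (1B, 1-aligned)
18..44  size  (26B, 2-aligned)
44..45  reserved  (1B, 1-aligned)
45..48  -- padding (3B)
48..72  h  (24B, 8-aligned)
72..73  f  (1B, 1-aligned)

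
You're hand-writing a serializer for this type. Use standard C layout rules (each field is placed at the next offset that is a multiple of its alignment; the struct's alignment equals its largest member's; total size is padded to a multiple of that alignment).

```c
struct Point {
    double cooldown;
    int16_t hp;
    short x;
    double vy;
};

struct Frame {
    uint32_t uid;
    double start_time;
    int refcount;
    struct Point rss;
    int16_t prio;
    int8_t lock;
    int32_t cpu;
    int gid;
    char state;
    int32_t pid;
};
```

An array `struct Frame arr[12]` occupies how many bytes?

Point: 0..8  cooldown  (8B, 8-aligned); 8..10  hp  (2B, 2-aligned); 10..12  x  (2B, 2-aligned); 12..16  -- padding (4B); 16..24  vy  (8B, 8-aligned); sizeof = 24, alignof = 8
0..4  uid  (4B, 4-aligned)
4..8  -- padding (4B)
8..16  start_time  (8B, 8-aligned)
16..20  refcount  (4B, 4-aligned)
20..24  -- padding (4B)
24..48  rss  (24B, 8-aligned)
48..50  prio  (2B, 2-aligned)
50..51  lock  (1B, 1-aligned)
51..52  -- padding (1B)
52..56  cpu  (4B, 4-aligned)
56..60  gid  (4B, 4-aligned)
60..61  state  (1B, 1-aligned)
61..64  -- padding (3B)
64..68  pid  (4B, 4-aligned)
68..72  -- tail padding (4B)
sizeof = 72, alignof = 8
array of 12: 12 × 72 = 864

864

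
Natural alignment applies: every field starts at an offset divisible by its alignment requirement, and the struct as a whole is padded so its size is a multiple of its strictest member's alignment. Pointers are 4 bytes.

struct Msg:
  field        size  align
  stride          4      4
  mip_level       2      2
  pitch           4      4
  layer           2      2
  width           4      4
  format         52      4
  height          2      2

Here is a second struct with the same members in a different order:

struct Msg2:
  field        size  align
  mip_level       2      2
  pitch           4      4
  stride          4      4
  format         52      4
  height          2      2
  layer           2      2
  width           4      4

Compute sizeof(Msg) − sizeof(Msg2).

4

@0: stride [4B, align 4] → 4
@4: mip_level [2B, align 2] → 6
+2 pad (align 4)
@8: pitch [4B, align 4] → 12
@12: layer [2B, align 2] → 14
+2 pad (align 4)
@16: width [4B, align 4] → 20
@20: format [52B, align 4] → 72
@72: height [2B, align 2] → 74
+2 tail pad (align 4)
size 76, align 4
— Msg2 —
@0: mip_level [2B, align 2] → 2
+2 pad (align 4)
@4: pitch [4B, align 4] → 8
@8: stride [4B, align 4] → 12
@12: format [52B, align 4] → 64
@64: height [2B, align 2] → 66
@66: layer [2B, align 2] → 68
@68: width [4B, align 4] → 72
size 72, align 4
76 − 72 = 4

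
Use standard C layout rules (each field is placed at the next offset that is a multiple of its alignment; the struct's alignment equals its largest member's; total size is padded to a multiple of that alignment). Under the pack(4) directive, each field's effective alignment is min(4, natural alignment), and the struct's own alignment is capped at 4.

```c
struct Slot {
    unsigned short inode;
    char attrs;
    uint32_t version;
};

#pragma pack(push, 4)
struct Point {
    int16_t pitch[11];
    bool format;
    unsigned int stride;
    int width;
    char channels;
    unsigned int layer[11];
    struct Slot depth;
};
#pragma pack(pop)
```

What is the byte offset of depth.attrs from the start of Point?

Slot: inode at 0 (size 2, align 2) → ends 2; attrs at 2 (size 1, align 1) → ends 3; pad 1 to align 4 for version; version at 4 (size 4, align 4) → ends 8; total 8 bytes, alignment 4
pitch at 0 (size 22, align 2) → ends 22
format at 22 (size 1, align 1) → ends 23
pad 1 to align 4 for stride
stride at 24 (size 4, align 4) → ends 28
width at 28 (size 4, align 4) → ends 32
channels at 32 (size 1, align 1) → ends 33
pad 3 to align 4 for layer
layer at 36 (size 44, align 4) → ends 80
depth at 80 (size 8, align 4) → ends 88
within Slot: attrs at 2
80 + 2 = 82

82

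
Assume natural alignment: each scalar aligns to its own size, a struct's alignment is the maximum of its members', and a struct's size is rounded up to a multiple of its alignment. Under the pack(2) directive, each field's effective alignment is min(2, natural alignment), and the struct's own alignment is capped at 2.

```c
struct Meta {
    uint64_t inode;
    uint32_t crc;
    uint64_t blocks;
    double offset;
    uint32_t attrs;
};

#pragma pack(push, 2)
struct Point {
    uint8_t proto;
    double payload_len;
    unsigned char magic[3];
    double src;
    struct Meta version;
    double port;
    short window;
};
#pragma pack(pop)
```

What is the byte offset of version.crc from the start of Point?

Meta: 0..8  inode  (8B, 8-aligned); 8..12  crc  (4B, 4-aligned); 12..16  -- padding (4B); 16..24  blocks  (8B, 8-aligned); 24..32  offset  (8B, 8-aligned); 32..36  attrs  (4B, 4-aligned); 36..40  -- tail padding (4B); sizeof = 40, alignof = 8
0..1  proto  (1B, 1-aligned)
1..2  -- padding (1B)
2..10  payload_len  (8B, 2-aligned)
10..13  magic  (3B, 1-aligned)
13..14  -- padding (1B)
14..22  src  (8B, 2-aligned)
22..62  version  (40B, 2-aligned)
within Meta: crc at 8
22 + 8 = 30

30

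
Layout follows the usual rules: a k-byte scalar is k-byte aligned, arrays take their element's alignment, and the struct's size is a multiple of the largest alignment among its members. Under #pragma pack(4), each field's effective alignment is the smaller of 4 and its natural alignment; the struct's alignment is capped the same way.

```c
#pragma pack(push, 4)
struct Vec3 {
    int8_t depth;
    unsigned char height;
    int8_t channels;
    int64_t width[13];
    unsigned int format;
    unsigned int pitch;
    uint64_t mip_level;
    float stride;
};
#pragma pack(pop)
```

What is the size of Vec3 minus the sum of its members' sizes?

@0: depth [1B, align 1] → 1
@1: height [1B, align 1] → 2
@2: channels [1B, align 1] → 3
+1 pad (align 4)
@4: width [104B, align 4] → 108
@108: format [4B, align 4] → 112
@112: pitch [4B, align 4] → 116
@116: mip_level [8B, align 4] → 124
@124: stride [4B, align 4] → 128
size 128, align 4
data bytes 127, size 128 → padding 1

1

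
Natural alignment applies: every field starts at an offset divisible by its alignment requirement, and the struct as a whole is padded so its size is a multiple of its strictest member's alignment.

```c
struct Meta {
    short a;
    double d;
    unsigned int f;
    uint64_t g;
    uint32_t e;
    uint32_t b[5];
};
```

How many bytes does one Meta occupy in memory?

56 bytes

0..2  a  (2B, 2-aligned)
2..8  -- padding (6B)
8..16  d  (8B, 8-aligned)
16..20  f  (4B, 4-aligned)
20..24  -- padding (4B)
24..32  g  (8B, 8-aligned)
32..36  e  (4B, 4-aligned)
36..56  b  (20B, 4-aligned)
sizeof = 56, alignof = 8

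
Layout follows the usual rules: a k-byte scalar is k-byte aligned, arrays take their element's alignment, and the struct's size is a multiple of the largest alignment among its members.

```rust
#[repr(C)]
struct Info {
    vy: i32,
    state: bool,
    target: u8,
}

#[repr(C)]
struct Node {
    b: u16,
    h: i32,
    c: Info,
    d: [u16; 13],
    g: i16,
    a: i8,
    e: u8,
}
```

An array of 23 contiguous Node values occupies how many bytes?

Info: @0: vy [4B, align 4] → 4; @4: state [1B, align 1] → 5; @5: target [1B, align 1] → 6; +2 tail pad (align 4); size 8, align 4
@0: b [2B, align 2] → 2
+2 pad (align 4)
@4: h [4B, align 4] → 8
@8: c [8B, align 4] → 16
@16: d [26B, align 2] → 42
@42: g [2B, align 2] → 44
@44: a [1B, align 1] → 45
@45: e [1B, align 1] → 46
+2 tail pad (align 4)
size 48, align 4
array of 23: 23 × 48 = 1104

1104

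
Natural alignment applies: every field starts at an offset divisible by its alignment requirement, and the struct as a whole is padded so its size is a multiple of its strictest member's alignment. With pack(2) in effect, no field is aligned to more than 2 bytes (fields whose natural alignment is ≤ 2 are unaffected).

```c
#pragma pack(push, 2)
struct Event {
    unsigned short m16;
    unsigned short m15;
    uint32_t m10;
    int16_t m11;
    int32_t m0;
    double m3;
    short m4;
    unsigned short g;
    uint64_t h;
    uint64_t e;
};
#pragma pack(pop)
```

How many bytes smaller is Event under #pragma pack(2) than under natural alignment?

natural layout:
  0..2  m16  (2B, 2-aligned)
  2..4  m15  (2B, 2-aligned)
  4..8  m10  (4B, 4-aligned)
  8..10  m11  (2B, 2-aligned)
  10..12  -- padding (2B)
  12..16  m0  (4B, 4-aligned)
  16..24  m3  (8B, 8-aligned)
  24..26  m4  (2B, 2-aligned)
  26..28  g  (2B, 2-aligned)
  28..32  -- padding (4B)
  32..40  h  (8B, 8-aligned)
  40..48  e  (8B, 8-aligned)
  sizeof = 48, alignof = 8
packed(2) layout:
  0..2  m16  (2B, 2-aligned)
  2..4  m15  (2B, 2-aligned)
  4..8  m10  (4B, 2-aligned)
  8..10  m11  (2B, 2-aligned)
  10..14  m0  (4B, 2-aligned)
  14..22  m3  (8B, 2-aligned)
  22..24  m4  (2B, 2-aligned)
  24..26  g  (2B, 2-aligned)
  26..34  h  (8B, 2-aligned)
  34..42  e  (8B, 2-aligned)
  sizeof = 42, alignof = 2
48 − 42 = 6

6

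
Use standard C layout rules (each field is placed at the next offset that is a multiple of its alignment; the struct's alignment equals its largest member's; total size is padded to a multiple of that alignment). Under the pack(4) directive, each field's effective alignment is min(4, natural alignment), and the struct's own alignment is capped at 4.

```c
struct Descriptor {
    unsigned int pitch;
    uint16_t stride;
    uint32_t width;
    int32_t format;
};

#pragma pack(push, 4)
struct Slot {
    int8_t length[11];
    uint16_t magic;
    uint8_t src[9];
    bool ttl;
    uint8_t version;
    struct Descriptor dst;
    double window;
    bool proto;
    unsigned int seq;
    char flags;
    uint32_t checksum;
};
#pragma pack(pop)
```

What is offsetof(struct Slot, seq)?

56

Descriptor: 0..4  pitch  (4B, 4-aligned); 4..6  stride  (2B, 2-aligned); 6..8  -- padding (2B); 8..12  width  (4B, 4-aligned); 12..16  format  (4B, 4-aligned); sizeof = 16, alignof = 4
0..11  length  (11B, 1-aligned)
11..12  -- padding (1B)
12..14  magic  (2B, 2-aligned)
14..23  src  (9B, 1-aligned)
23..24  ttl  (1B, 1-aligned)
24..25  version  (1B, 1-aligned)
25..28  -- padding (3B)
28..44  dst  (16B, 4-aligned)
44..52  window  (8B, 4-aligned)
52..53  proto  (1B, 1-aligned)
53..56  -- padding (3B)
56..60  seq  (4B, 4-aligned)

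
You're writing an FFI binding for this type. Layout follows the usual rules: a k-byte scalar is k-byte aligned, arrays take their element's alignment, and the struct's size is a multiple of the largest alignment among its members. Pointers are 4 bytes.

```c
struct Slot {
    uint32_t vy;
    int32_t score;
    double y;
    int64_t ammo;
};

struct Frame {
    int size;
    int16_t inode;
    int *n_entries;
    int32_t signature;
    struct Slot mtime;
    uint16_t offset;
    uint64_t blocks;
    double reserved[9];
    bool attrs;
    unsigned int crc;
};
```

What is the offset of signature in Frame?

Slot: @0: vy [4B, align 4] → 4; @4: score [4B, align 4] → 8; @8: y [8B, align 8] → 16; @16: ammo [8B, align 8] → 24; size 24, align 8
@0: size [4B, align 4] → 4
@4: inode [2B, align 2] → 6
+2 pad (align 4)
@8: n_entries [4B, align 4] → 12
@12: signature [4B, align 4] → 16

12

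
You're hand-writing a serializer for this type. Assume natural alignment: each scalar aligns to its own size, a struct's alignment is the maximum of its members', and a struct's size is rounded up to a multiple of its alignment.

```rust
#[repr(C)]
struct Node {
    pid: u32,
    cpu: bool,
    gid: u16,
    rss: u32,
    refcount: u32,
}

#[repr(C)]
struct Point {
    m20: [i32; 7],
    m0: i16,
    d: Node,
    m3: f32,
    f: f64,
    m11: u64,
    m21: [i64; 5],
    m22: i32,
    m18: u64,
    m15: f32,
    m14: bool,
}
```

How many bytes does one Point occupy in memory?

Node: pid at 0 (size 4, align 4) → ends 4; cpu at 4 (size 1, align 1) → ends 5; pad 1 to align 2 for gid; gid at 6 (size 2, align 2) → ends 8; rss at 8 (size 4, align 4) → ends 12; refcount at 12 (size 4, align 4) → ends 16; total 16 bytes, alignment 4
m20 at 0 (size 28, align 4) → ends 28
m0 at 28 (size 2, align 2) → ends 30
pad 2 to align 4 for d
d at 32 (size 16, align 4) → ends 48
m3 at 48 (size 4, align 4) → ends 52
pad 4 to align 8 for f
f at 56 (size 8, align 8) → ends 64
m11 at 64 (size 8, align 8) → ends 72
m21 at 72 (size 40, align 8) → ends 112
m22 at 112 (size 4, align 4) → ends 116
pad 4 to align 8 for m18
m18 at 120 (size 8, align 8) → ends 128
m15 at 128 (size 4, align 4) → ends 132
m14 at 132 (size 1, align 1) → ends 133
tail pad 3 to reach multiple of 8
total 136 bytes, alignment 8

136 bytes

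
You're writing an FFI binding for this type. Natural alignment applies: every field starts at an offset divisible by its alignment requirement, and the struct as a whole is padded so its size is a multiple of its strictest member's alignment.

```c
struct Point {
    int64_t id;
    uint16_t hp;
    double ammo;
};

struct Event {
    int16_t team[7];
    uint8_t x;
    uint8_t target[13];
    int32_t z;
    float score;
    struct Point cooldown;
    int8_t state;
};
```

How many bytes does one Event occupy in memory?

Point: id at 0 (size 8, align 8) → ends 8; hp at 8 (size 2, align 2) → ends 10; pad 6 to align 8 for ammo; ammo at 16 (size 8, align 8) → ends 24; total 24 bytes, alignment 8
team at 0 (size 14, align 2) → ends 14
x at 14 (size 1, align 1) → ends 15
target at 15 (size 13, align 1) → ends 28
z at 28 (size 4, align 4) → ends 32
score at 32 (size 4, align 4) → ends 36
pad 4 to align 8 for cooldown
cooldown at 40 (size 24, align 8) → ends 64
state at 64 (size 1, align 1) → ends 65
tail pad 7 to reach multiple of 8
total 72 bytes, alignment 8

72 bytes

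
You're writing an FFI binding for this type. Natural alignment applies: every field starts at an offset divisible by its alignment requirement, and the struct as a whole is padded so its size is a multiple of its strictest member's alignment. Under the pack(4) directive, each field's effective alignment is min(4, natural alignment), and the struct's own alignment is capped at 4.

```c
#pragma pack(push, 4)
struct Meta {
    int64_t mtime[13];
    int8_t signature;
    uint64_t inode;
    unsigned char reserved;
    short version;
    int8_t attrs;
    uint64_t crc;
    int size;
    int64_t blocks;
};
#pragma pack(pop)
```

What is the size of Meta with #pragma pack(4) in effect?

144

0..104  mtime  (104B, 4-aligned)
104..105  signature  (1B, 1-aligned)
105..108  -- padding (3B)
108..116  inode  (8B, 4-aligned)
116..117  reserved  (1B, 1-aligned)
117..118  -- padding (1B)
118..120  version  (2B, 2-aligned)
120..121  attrs  (1B, 1-aligned)
121..124  -- padding (3B)
124..132  crc  (8B, 4-aligned)
132..136  size  (4B, 4-aligned)
136..144  blocks  (8B, 4-aligned)
sizeof = 144, alignof = 4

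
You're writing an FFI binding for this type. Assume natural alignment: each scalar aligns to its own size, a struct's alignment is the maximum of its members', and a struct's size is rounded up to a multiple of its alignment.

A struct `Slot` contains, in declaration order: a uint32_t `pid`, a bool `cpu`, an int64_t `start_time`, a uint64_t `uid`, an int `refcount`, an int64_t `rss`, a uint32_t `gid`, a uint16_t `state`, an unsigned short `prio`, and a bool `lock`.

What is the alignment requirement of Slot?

member alignments: pid=4, cpu=1, start_time=8, uid=8, refcount=4, rss=8, gid=4, state=2, prio=2, lock=1
max = 8

8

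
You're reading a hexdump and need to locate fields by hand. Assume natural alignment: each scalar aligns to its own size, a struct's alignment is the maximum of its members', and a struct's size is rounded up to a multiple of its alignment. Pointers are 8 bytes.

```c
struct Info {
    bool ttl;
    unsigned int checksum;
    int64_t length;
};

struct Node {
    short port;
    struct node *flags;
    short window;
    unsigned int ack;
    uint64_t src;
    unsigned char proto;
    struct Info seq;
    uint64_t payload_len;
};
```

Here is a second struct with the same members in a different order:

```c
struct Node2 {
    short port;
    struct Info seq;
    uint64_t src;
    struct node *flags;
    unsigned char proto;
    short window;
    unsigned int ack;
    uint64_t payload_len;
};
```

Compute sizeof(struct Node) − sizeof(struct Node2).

Info: 0..1  ttl  (1B, 1-aligned); 1..4  -- padding (3B); 4..8  checksum  (4B, 4-aligned); 8..16  length  (8B, 8-aligned); sizeof = 16, alignof = 8
0..2  port  (2B, 2-aligned)
2..8  -- padding (6B)
8..16  flags  (8B, 8-aligned)
16..18  window  (2B, 2-aligned)
18..20  -- padding (2B)
20..24  ack  (4B, 4-aligned)
24..32  src  (8B, 8-aligned)
32..33  proto  (1B, 1-aligned)
33..40  -- padding (7B)
40..56  seq  (16B, 8-aligned)
56..64  payload_len  (8B, 8-aligned)
sizeof = 64, alignof = 8
— Node2 —
0..2  port  (2B, 2-aligned)
2..8  -- padding (6B)
8..24  seq  (16B, 8-aligned)
24..32  src  (8B, 8-aligned)
32..40  flags  (8B, 8-aligned)
40..41  proto  (1B, 1-aligned)
41..42  -- padding (1B)
42..44  window  (2B, 2-aligned)
44..48  ack  (4B, 4-aligned)
48..56  payload_len  (8B, 8-aligned)
sizeof = 56, alignof = 8
64 − 56 = 8

8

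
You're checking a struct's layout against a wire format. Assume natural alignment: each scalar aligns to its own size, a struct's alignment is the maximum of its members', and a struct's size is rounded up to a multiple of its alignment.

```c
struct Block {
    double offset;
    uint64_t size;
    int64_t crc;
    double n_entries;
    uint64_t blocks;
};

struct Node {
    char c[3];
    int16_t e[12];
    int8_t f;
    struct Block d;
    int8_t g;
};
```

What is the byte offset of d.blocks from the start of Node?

64

Block: @0: offset [8B, align 8] → 8; @8: size [8B, align 8] → 16; @16: crc [8B, align 8] → 24; @24: n_entries [8B, align 8] → 32; @32: blocks [8B, align 8] → 40; size 40, align 8
@0: c [3B, align 1] → 3
+1 pad (align 2)
@4: e [24B, align 2] → 28
@28: f [1B, align 1] → 29
+3 pad (align 8)
@32: d [40B, align 8] → 72
within Block: blocks at 32
32 + 32 = 64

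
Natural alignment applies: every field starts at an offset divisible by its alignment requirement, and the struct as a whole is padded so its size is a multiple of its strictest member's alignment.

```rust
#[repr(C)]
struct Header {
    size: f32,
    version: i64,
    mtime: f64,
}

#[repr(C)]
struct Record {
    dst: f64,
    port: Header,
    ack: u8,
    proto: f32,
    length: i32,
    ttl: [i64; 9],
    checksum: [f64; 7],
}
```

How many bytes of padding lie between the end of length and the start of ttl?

Header: size at 0 (size 4, align 4) → ends 4; pad 4 to align 8 for version; version at 8 (size 8, align 8) → ends 16; mtime at 16 (size 8, align 8) → ends 24; total 24 bytes, alignment 8
dst at 0 (size 8, align 8) → ends 8
port at 8 (size 24, align 8) → ends 32
ack at 32 (size 1, align 1) → ends 33
pad 3 to align 4 for proto
proto at 36 (size 4, align 4) → ends 40
length at 40 (size 4, align 4) → ends 44
pad 4 to align 8 for ttl
ttl at 48 (size 72, align 8) → ends 120

4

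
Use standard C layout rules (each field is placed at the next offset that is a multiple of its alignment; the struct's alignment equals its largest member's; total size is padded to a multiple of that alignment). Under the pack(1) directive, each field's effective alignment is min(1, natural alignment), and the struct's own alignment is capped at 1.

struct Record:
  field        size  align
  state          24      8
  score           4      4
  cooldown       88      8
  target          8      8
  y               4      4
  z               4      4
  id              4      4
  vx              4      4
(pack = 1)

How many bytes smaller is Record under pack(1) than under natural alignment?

4

natural layout:
  @0: state [24B, align 8] → 24
  @24: score [4B, align 4] → 28
  +4 pad (align 8)
  @32: cooldown [88B, align 8] → 120
  @120: target [8B, align 8] → 128
  @128: y [4B, align 4] → 132
  @132: z [4B, align 4] → 136
  @136: id [4B, align 4] → 140
  @140: vx [4B, align 4] → 144
  size 144, align 8
packed(1) layout:
  @0: state [24B, align 1] → 24
  @24: score [4B, align 1] → 28
  @28: cooldown [88B, align 1] → 116
  @116: target [8B, align 1] → 124
  @124: y [4B, align 1] → 128
  @128: z [4B, align 1] → 132
  @132: id [4B, align 1] → 136
  @136: vx [4B, align 1] → 140
  size 140, align 1
144 − 140 = 4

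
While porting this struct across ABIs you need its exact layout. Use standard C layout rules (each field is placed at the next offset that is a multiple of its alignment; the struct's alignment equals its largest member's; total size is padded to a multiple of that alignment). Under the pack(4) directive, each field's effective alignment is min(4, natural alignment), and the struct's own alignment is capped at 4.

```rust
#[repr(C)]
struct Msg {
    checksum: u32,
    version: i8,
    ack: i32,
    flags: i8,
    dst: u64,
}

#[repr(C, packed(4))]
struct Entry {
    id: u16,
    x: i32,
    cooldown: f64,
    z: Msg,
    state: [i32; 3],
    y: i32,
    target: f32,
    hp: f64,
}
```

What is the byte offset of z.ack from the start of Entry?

24

Msg: checksum at 0 (size 4, align 4) → ends 4; version at 4 (size 1, align 1) → ends 5; pad 3 to align 4 for ack; ack at 8 (size 4, align 4) → ends 12; flags at 12 (size 1, align 1) → ends 13; pad 3 to align 8 for dst; dst at 16 (size 8, align 8) → ends 24; total 24 bytes, alignment 8
id at 0 (size 2, align 2) → ends 2
pad 2 to align 4 for x
x at 4 (size 4, align 4) → ends 8
cooldown at 8 (size 8, align 4) → ends 16
z at 16 (size 24, align 4) → ends 40
within Msg: ack at 8
16 + 8 = 24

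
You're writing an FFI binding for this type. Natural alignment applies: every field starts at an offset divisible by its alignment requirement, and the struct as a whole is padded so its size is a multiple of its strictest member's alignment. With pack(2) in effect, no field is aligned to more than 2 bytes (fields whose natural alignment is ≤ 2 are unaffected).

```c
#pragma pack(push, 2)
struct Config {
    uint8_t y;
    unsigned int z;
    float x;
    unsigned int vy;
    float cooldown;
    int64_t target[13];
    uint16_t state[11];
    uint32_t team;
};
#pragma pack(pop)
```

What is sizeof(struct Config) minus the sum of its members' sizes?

1

y at 0 (size 1, align 1) → ends 1
pad 1 to align 2 for z
z at 2 (size 4, align 2) → ends 6
x at 6 (size 4, align 2) → ends 10
vy at 10 (size 4, align 2) → ends 14
cooldown at 14 (size 4, align 2) → ends 18
target at 18 (size 104, align 2) → ends 122
state at 122 (size 22, align 2) → ends 144
team at 144 (size 4, align 2) → ends 148
total 148 bytes, alignment 2
data bytes 147, size 148 → padding 1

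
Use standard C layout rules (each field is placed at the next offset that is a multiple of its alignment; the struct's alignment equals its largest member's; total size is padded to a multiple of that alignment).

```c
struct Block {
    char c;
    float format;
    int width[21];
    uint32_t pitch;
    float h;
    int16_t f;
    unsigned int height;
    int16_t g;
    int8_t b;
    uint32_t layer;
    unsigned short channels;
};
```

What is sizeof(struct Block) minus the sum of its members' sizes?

c at 0 (size 1, align 1) → ends 1
pad 3 to align 4 for format
format at 4 (size 4, align 4) → ends 8
width at 8 (size 84, align 4) → ends 92
pitch at 92 (size 4, align 4) → ends 96
h at 96 (size 4, align 4) → ends 100
f at 100 (size 2, align 2) → ends 102
pad 2 to align 4 for height
height at 104 (size 4, align 4) → ends 108
g at 108 (size 2, align 2) → ends 110
b at 110 (size 1, align 1) → ends 111
pad 1 to align 4 for layer
layer at 112 (size 4, align 4) → ends 116
channels at 116 (size 2, align 2) → ends 118
tail pad 2 to reach multiple of 4
total 120 bytes, alignment 4
data bytes 112, size 120 → padding 8

8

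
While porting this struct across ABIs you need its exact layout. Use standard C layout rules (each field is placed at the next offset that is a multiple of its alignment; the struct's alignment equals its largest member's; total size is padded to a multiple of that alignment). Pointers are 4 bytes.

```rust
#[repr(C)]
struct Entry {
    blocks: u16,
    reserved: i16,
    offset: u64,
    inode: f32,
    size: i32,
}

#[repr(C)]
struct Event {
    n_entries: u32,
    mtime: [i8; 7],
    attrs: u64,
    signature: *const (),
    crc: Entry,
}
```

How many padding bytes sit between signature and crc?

Entry: 0..2  blocks  (2B, 2-aligned); 2..4  reserved  (2B, 2-aligned); 4..8  -- padding (4B); 8..16  offset  (8B, 8-aligned); 16..20  inode  (4B, 4-aligned); 20..24  size  (4B, 4-aligned); sizeof = 24, alignof = 8
0..4  n_entries  (4B, 4-aligned)
4..11  mtime  (7B, 1-aligned)
11..16  -- padding (5B)
16..24  attrs  (8B, 8-aligned)
24..28  signature  (4B, 4-aligned)
28..32  -- padding (4B)
32..56  crc  (24B, 8-aligned)

4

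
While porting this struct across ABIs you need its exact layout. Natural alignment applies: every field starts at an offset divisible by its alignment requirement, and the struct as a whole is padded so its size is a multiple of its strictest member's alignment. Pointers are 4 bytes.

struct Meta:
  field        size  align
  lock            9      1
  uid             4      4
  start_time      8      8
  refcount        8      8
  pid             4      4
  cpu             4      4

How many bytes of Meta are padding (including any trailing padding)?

0..9  lock  (9B, 1-aligned)
9..12  -- padding (3B)
12..16  uid  (4B, 4-aligned)
16..24  start_time  (8B, 8-aligned)
24..32  refcount  (8B, 8-aligned)
32..36  pid  (4B, 4-aligned)
36..40  cpu  (4B, 4-aligned)
sizeof = 40, alignof = 8
data bytes 37, size 40 → padding 3

3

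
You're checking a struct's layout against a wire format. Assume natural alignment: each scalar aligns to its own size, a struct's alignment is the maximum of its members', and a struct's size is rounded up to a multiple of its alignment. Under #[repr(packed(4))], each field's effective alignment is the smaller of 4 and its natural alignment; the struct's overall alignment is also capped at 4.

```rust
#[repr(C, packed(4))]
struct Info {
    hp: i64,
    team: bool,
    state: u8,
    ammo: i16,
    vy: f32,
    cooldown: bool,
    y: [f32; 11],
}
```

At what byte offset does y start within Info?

20

0..8  hp  (8B, 4-aligned)
8..9  team  (1B, 1-aligned)
9..10  state  (1B, 1-aligned)
10..12  ammo  (2B, 2-aligned)
12..16  vy  (4B, 4-aligned)
16..17  cooldown  (1B, 1-aligned)
17..20  -- padding (3B)
20..64  y  (44B, 4-aligned)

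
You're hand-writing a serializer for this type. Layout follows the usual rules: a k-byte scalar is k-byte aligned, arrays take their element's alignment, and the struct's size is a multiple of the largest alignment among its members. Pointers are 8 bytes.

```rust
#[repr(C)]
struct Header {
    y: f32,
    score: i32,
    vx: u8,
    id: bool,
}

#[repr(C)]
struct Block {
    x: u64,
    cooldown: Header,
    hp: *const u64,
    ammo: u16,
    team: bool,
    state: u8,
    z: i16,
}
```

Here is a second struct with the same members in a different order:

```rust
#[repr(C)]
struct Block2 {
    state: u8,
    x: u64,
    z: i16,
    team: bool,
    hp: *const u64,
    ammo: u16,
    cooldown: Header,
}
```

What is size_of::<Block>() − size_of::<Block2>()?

Header: @0: y [4B, align 4] → 4; @4: score [4B, align 4] → 8; @8: vx [1B, align 1] → 9; @9: id [1B, align 1] → 10; +2 tail pad (align 4); size 12, align 4
@0: x [8B, align 8] → 8
@8: cooldown [12B, align 4] → 20
+4 pad (align 8)
@24: hp [8B, align 8] → 32
@32: ammo [2B, align 2] → 34
@34: team [1B, align 1] → 35
@35: state [1B, align 1] → 36
@36: z [2B, align 2] → 38
+2 tail pad (align 8)
size 40, align 8
— Block2 —
@0: state [1B, align 1] → 1
+7 pad (align 8)
@8: x [8B, align 8] → 16
@16: z [2B, align 2] → 18
@18: team [1B, align 1] → 19
+5 pad (align 8)
@24: hp [8B, align 8] → 32
@32: ammo [2B, align 2] → 34
+2 pad (align 4)
@36: cooldown [12B, align 4] → 48
size 48, align 8
40 − 48 = -8

-8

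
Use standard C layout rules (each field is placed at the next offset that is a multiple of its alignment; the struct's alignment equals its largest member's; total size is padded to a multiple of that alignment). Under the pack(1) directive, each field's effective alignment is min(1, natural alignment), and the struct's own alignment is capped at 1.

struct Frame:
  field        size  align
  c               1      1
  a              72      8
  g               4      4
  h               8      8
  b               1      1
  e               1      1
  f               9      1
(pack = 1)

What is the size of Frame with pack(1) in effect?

c at 0 (size 1, align 1) → ends 1
a at 1 (size 72, align 1) → ends 73
g at 73 (size 4, align 1) → ends 77
h at 77 (size 8, align 1) → ends 85
b at 85 (size 1, align 1) → ends 86
e at 86 (size 1, align 1) → ends 87
f at 87 (size 9, align 1) → ends 96
total 96 bytes, alignment 1

96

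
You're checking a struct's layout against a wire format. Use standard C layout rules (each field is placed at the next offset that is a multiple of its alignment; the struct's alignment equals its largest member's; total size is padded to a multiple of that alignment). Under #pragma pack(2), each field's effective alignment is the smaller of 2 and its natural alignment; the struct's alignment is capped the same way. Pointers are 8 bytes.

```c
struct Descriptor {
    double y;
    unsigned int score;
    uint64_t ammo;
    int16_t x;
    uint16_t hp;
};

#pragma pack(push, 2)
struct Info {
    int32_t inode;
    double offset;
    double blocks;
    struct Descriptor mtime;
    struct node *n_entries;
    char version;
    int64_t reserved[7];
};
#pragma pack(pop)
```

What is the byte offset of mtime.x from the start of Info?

44

Descriptor: @0: y [8B, align 8] → 8; @8: score [4B, align 4] → 12; +4 pad (align 8); @16: ammo [8B, align 8] → 24; @24: x [2B, align 2] → 26; @26: hp [2B, align 2] → 28; +4 tail pad (align 8); size 32, align 8
@0: inode [4B, align 2] → 4
@4: offset [8B, align 2] → 12
@12: blocks [8B, align 2] → 20
@20: mtime [32B, align 2] → 52
within Descriptor: x at 24
20 + 24 = 44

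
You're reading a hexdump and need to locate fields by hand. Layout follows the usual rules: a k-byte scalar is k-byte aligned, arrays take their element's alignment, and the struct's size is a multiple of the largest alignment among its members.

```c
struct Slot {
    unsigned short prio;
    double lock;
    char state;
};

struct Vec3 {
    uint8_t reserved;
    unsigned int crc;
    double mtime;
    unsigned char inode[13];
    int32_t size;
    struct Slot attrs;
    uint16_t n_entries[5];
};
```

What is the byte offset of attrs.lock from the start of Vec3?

Slot: 0..2  prio  (2B, 2-aligned); 2..8  -- padding (6B); 8..16  lock  (8B, 8-aligned); 16..17  state  (1B, 1-aligned); 17..24  -- tail padding (7B); sizeof = 24, alignof = 8
0..1  reserved  (1B, 1-aligned)
1..4  -- padding (3B)
4..8  crc  (4B, 4-aligned)
8..16  mtime  (8B, 8-aligned)
16..29  inode  (13B, 1-aligned)
29..32  -- padding (3B)
32..36  size  (4B, 4-aligned)
36..40  -- padding (4B)
40..64  attrs  (24B, 8-aligned)
within Slot: lock at 8
40 + 8 = 48

48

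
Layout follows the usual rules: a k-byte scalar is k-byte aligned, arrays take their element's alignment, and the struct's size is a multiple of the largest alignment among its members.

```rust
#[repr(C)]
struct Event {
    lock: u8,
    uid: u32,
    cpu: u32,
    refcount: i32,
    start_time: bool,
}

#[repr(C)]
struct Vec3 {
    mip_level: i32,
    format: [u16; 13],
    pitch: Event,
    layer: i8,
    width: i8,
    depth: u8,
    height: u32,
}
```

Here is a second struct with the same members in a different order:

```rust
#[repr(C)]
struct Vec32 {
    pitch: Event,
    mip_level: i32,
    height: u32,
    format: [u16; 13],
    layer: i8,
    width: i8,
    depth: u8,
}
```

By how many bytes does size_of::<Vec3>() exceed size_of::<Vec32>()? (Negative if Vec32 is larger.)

0

Event: @0: lock [1B, align 1] → 1; +3 pad (align 4); @4: uid [4B, align 4] → 8; @8: cpu [4B, align 4] → 12; @12: refcount [4B, align 4] → 16; @16: start_time [1B, align 1] → 17; +3 tail pad (align 4); size 20, align 4
@0: mip_level [4B, align 4] → 4
@4: format [26B, align 2] → 30
+2 pad (align 4)
@32: pitch [20B, align 4] → 52
@52: layer [1B, align 1] → 53
@53: width [1B, align 1] → 54
@54: depth [1B, align 1] → 55
+1 pad (align 4)
@56: height [4B, align 4] → 60
size 60, align 4
— Vec32 —
@0: pitch [20B, align 4] → 20
@20: mip_level [4B, align 4] → 24
@24: height [4B, align 4] → 28
@28: format [26B, align 2] → 54
@54: layer [1B, align 1] → 55
@55: width [1B, align 1] → 56
@56: depth [1B, align 1] → 57
+3 tail pad (align 4)
size 60, align 4
60 − 60 = 0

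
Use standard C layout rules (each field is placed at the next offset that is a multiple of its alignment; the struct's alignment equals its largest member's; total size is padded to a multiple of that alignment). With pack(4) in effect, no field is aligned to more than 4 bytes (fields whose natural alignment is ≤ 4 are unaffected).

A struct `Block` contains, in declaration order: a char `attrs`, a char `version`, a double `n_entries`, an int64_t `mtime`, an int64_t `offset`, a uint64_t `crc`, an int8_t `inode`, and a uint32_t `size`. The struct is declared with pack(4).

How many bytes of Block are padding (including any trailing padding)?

0..1  attrs  (1B, 1-aligned)
1..2  version  (1B, 1-aligned)
2..4  -- padding (2B)
4..12  n_entries  (8B, 4-aligned)
12..20  mtime  (8B, 4-aligned)
20..28  offset  (8B, 4-aligned)
28..36  crc  (8B, 4-aligned)
36..37  inode  (1B, 1-aligned)
37..40  -- padding (3B)
40..44  size  (4B, 4-aligned)
sizeof = 44, alignof = 4
data bytes 39, size 44 → padding 5

5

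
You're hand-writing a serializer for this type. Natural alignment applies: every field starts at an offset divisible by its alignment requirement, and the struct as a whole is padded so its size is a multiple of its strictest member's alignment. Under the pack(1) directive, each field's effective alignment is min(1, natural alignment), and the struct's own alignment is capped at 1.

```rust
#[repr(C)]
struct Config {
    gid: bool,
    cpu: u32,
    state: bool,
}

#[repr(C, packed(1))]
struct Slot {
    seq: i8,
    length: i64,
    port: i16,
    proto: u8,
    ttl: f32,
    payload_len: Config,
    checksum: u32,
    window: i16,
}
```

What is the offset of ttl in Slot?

12

Config: 0..1  gid  (1B, 1-aligned); 1..4  -- padding (3B); 4..8  cpu  (4B, 4-aligned); 8..9  state  (1B, 1-aligned); 9..12  -- tail padding (3B); sizeof = 12, alignof = 4
0..1  seq  (1B, 1-aligned)
1..9  length  (8B, 1-aligned)
9..11  port  (2B, 1-aligned)
11..12  proto  (1B, 1-aligned)
12..16  ttl  (4B, 1-aligned)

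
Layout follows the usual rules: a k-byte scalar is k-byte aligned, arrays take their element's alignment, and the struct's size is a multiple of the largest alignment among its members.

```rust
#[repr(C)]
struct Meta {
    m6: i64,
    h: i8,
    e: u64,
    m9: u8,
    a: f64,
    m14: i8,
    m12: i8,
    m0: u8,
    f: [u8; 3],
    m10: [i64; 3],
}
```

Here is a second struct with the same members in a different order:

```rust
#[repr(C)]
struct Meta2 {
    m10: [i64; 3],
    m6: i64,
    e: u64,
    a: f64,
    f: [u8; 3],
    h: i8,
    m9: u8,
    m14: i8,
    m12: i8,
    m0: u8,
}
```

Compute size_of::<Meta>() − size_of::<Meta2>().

0..8  m6  (8B, 8-aligned)
8..9  h  (1B, 1-aligned)
9..16  -- padding (7B)
16..24  e  (8B, 8-aligned)
24..25  m9  (1B, 1-aligned)
25..32  -- padding (7B)
32..40  a  (8B, 8-aligned)
40..41  m14  (1B, 1-aligned)
41..42  m12  (1B, 1-aligned)
42..43  m0  (1B, 1-aligned)
43..46  f  (3B, 1-aligned)
46..48  -- padding (2B)
48..72  m10  (24B, 8-aligned)
sizeof = 72, alignof = 8
— Meta2 —
0..24  m10  (24B, 8-aligned)
24..32  m6  (8B, 8-aligned)
32..40  e  (8B, 8-aligned)
40..48  a  (8B, 8-aligned)
48..51  f  (3B, 1-aligned)
51..52  h  (1B, 1-aligned)
52..53  m9  (1B, 1-aligned)
53..54  m14  (1B, 1-aligned)
54..55  m12  (1B, 1-aligned)
55..56  m0  (1B, 1-aligned)
sizeof = 56, alignof = 8
72 − 56 = 16

16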